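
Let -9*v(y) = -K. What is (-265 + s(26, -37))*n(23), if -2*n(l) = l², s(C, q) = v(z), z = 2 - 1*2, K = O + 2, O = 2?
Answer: 1259549/18 ≈ 69975.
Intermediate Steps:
K = 4 (K = 2 + 2 = 4)
z = 0 (z = 2 - 2 = 0)
v(y) = 4/9 (v(y) = -(-1)*4/9 = -⅑*(-4) = 4/9)
s(C, q) = 4/9
n(l) = -l²/2
(-265 + s(26, -37))*n(23) = (-265 + 4/9)*(-½*23²) = -(-2381)*529/18 = -2381/9*(-529/2) = 1259549/18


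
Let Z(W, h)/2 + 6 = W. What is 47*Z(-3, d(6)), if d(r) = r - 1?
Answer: -846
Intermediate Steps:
d(r) = -1 + r
Z(W, h) = -12 + 2*W
47*Z(-3, d(6)) = 47*(-12 + 2*(-3)) = 47*(-12 - 6) = 47*(-18) = -846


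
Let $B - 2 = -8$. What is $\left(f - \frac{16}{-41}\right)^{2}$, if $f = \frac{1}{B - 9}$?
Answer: $\frac{39601}{378225} \approx 0.1047$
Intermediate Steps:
$B = -6$ ($B = 2 - 8 = -6$)
$f = - \frac{1}{15}$ ($f = \frac{1}{-6 - 9} = \frac{1}{-15} = - \frac{1}{15} \approx -0.066667$)
$\left(f - \frac{16}{-41}\right)^{2} = \left(- \frac{1}{15} - \frac{16}{-41}\right)^{2} = \left(- \frac{1}{15} - - \frac{16}{41}\right)^{2} = \left(- \frac{1}{15} + \frac{16}{41}\right)^{2} = \left(\frac{199}{615}\right)^{2} = \frac{39601}{378225}$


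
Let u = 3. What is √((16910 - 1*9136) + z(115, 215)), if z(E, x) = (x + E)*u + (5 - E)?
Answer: √8654 ≈ 93.027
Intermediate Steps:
z(E, x) = 5 + 2*E + 3*x (z(E, x) = (x + E)*3 + (5 - E) = (E + x)*3 + (5 - E) = (3*E + 3*x) + (5 - E) = 5 + 2*E + 3*x)
√((16910 - 1*9136) + z(115, 215)) = √((16910 - 1*9136) + (5 + 2*115 + 3*215)) = √((16910 - 9136) + (5 + 230 + 645)) = √(7774 + 880) = √8654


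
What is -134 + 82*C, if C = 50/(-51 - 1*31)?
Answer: -184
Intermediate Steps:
C = -25/41 (C = 50/(-51 - 31) = 50/(-82) = 50*(-1/82) = -25/41 ≈ -0.60976)
-134 + 82*C = -134 + 82*(-25/41) = -134 - 50 = -184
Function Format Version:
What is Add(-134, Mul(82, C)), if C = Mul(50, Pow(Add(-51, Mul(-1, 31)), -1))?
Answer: -184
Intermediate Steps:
C = Rational(-25, 41) (C = Mul(50, Pow(Add(-51, -31), -1)) = Mul(50, Pow(-82, -1)) = Mul(50, Rational(-1, 82)) = Rational(-25, 41) ≈ -0.60976)
Add(-134, Mul(82, C)) = Add(-134, Mul(82, Rational(-25, 41))) = Add(-134, -50) = -184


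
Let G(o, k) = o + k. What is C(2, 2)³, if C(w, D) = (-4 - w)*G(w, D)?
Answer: -13824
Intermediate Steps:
G(o, k) = k + o
C(w, D) = (-4 - w)*(D + w)
C(2, 2)³ = (-(4 + 2)*(2 + 2))³ = (-1*6*4)³ = (-24)³ = -13824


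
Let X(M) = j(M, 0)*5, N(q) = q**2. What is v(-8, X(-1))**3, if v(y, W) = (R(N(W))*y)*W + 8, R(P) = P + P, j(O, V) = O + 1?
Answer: 512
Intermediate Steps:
j(O, V) = 1 + O
R(P) = 2*P
X(M) = 5 + 5*M (X(M) = (1 + M)*5 = 5 + 5*M)
v(y, W) = 8 + 2*y*W**3 (v(y, W) = ((2*W**2)*y)*W + 8 = (2*y*W**2)*W + 8 = 2*y*W**3 + 8 = 8 + 2*y*W**3)
v(-8, X(-1))**3 = (8 + 2*(-8)*(5 + 5*(-1))**3)**3 = (8 + 2*(-8)*(5 - 5)**3)**3 = (8 + 2*(-8)*0**3)**3 = (8 + 2*(-8)*0)**3 = (8 + 0)**3 = 8**3 = 512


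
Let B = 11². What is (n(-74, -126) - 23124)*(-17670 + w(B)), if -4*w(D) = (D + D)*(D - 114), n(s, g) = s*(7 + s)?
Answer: 328686521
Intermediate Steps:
B = 121
w(D) = -D*(-114 + D)/2 (w(D) = -(D + D)*(D - 114)/4 = -2*D*(-114 + D)/4 = -D*(-114 + D)/2)
(n(-74, -126) - 23124)*(-17670 + w(B)) = (-74*(7 - 74) - 23124)*(-17670 + (½)*121*(114 - 1*121)) = (-74*(-67) - 23124)*(-17670 + (½)*121*(114 - 121)) = (4958 - 23124)*(-17670 + (½)*121*(-7)) = -18166*(-17670 - 847/2) = -18166*(-36187/2) = 328686521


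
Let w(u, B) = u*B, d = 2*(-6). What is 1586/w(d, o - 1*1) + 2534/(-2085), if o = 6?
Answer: -23059/834 ≈ -27.649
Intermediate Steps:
d = -12
w(u, B) = B*u
1586/w(d, o - 1*1) + 2534/(-2085) = 1586/(((6 - 1*1)*(-12))) + 2534/(-2085) = 1586/(((6 - 1)*(-12))) + 2534*(-1/2085) = 1586/((5*(-12))) - 2534/2085 = 1586/(-60) - 2534/2085 = 1586*(-1/60) - 2534/2085 = -793/30 - 2534/2085 = -23059/834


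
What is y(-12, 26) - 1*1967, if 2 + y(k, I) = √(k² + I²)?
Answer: -1969 + 2*√205 ≈ -1940.4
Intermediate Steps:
y(k, I) = -2 + √(I² + k²) (y(k, I) = -2 + √(k² + I²) = -2 + √(I² + k²))
y(-12, 26) - 1*1967 = (-2 + √(26² + (-12)²)) - 1*1967 = (-2 + √(676 + 144)) - 1967 = (-2 + √820) - 1967 = (-2 + 2*√205) - 1967 = -1969 + 2*√205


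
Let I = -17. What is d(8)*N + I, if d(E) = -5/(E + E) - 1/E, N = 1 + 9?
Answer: -171/8 ≈ -21.375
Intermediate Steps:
N = 10
d(E) = -7/(2*E) (d(E) = -5*1/(2*E) - 1/E = -5/(2*E) - 1/E = -7/(2*E))
d(8)*N + I = -7/2/8*10 - 17 = -7/2*⅛*10 - 17 = -7/16*10 - 17 = -35/8 - 17 = -171/8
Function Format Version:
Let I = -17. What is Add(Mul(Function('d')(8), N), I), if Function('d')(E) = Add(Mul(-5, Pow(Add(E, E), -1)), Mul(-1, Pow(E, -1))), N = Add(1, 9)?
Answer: Rational(-171, 8) ≈ -21.375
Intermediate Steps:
N = 10
Function('d')(E) = Mul(Rational(-7, 2), Pow(E, -1)) (Function('d')(E) = Add(Mul(-5, Pow(Mul(2, E), -1)), Mul(-1, Pow(E, -1))) = Add(Mul(-5, Mul(Rational(1, 2), Pow(E, -1))), Mul(-1, Pow(E, -1))) = Add(Mul(Rational(-5, 2), Pow(E, -1)), Mul(-1, Pow(E, -1))) = Mul(Rational(-7, 2), Pow(E, -1)))
Add(Mul(Function('d')(8), N), I) = Add(Mul(Mul(Rational(-7, 2), Pow(8, -1)), 10), -17) = Add(Mul(Mul(Rational(-7, 2), Rational(1, 8)), 10), -17) = Add(Mul(Rational(-7, 16), 10), -17) = Add(Rational(-35, 8), -17) = Rational(-171, 8)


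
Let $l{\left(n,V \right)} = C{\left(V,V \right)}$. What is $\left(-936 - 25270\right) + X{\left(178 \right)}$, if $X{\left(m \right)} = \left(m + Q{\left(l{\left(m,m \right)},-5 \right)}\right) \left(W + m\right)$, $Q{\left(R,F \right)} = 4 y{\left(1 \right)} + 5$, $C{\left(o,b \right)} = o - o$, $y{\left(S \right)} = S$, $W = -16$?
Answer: $4088$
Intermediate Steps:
$C{\left(o,b \right)} = 0$
$l{\left(n,V \right)} = 0$
$Q{\left(R,F \right)} = 9$ ($Q{\left(R,F \right)} = 4 \cdot 1 + 5 = 4 + 5 = 9$)
$X{\left(m \right)} = \left(-16 + m\right) \left(9 + m\right)$ ($X{\left(m \right)} = \left(m + 9\right) \left(-16 + m\right) = \left(9 + m\right) \left(-16 + m\right) = \left(-16 + m\right) \left(9 + m\right)$)
$\left(-936 - 25270\right) + X{\left(178 \right)} = \left(-936 - 25270\right) - \left(1390 - 31684\right) = -26206 - -30294 = -26206 + 30294 = 4088$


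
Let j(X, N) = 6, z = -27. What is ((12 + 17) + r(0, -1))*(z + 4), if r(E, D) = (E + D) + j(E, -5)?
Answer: -782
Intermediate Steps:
r(E, D) = 6 + D + E (r(E, D) = (E + D) + 6 = (D + E) + 6 = 6 + D + E)
((12 + 17) + r(0, -1))*(z + 4) = ((12 + 17) + (6 - 1 + 0))*(-27 + 4) = (29 + 5)*(-23) = 34*(-23) = -782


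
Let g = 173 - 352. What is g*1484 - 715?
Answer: -266351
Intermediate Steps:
g = -179
g*1484 - 715 = -179*1484 - 715 = -265636 - 715 = -266351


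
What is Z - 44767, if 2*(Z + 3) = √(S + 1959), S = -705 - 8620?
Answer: -44770 + I*√7366/2 ≈ -44770.0 + 42.913*I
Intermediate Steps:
S = -9325
Z = -3 + I*√7366/2 (Z = -3 + √(-9325 + 1959)/2 = -3 + √(-7366)/2 = -3 + (I*√7366)/2 = -3 + I*√7366/2 ≈ -3.0 + 42.913*I)
Z - 44767 = (-3 + I*√7366/2) - 44767 = -44770 + I*√7366/2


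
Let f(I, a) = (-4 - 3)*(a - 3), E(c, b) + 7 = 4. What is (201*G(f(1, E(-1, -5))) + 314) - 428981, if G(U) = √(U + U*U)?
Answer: -428667 + 201*√1806 ≈ -4.2013e+5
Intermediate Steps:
E(c, b) = -3 (E(c, b) = -7 + 4 = -3)
f(I, a) = 21 - 7*a (f(I, a) = -7*(-3 + a) = 21 - 7*a)
G(U) = √(U + U²)
(201*G(f(1, E(-1, -5))) + 314) - 428981 = (201*√((21 - 7*(-3))*(1 + (21 - 7*(-3)))) + 314) - 428981 = (201*√((21 + 21)*(1 + (21 + 21))) + 314) - 428981 = (201*√(42*(1 + 42)) + 314) - 428981 = (201*√(42*43) + 314) - 428981 = (201*√1806 + 314) - 428981 = (314 + 201*√1806) - 428981 = -428667 + 201*√1806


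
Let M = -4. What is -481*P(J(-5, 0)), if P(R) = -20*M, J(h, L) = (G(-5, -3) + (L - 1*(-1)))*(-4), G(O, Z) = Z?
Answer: -38480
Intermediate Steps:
J(h, L) = 8 - 4*L (J(h, L) = (-3 + (L - 1*(-1)))*(-4) = (-3 + (L + 1))*(-4) = (-3 + (1 + L))*(-4) = (-2 + L)*(-4) = 8 - 4*L)
P(R) = 80 (P(R) = -20*(-4) = 80)
-481*P(J(-5, 0)) = -481*80 = -38480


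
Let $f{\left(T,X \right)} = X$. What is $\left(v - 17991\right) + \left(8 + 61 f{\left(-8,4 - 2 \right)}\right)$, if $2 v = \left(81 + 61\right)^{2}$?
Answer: $-7779$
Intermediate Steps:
$v = 10082$ ($v = \frac{\left(81 + 61\right)^{2}}{2} = \frac{142^{2}}{2} = \frac{1}{2} \cdot 20164 = 10082$)
$\left(v - 17991\right) + \left(8 + 61 f{\left(-8,4 - 2 \right)}\right) = \left(10082 - 17991\right) + \left(8 + 61 \left(4 - 2\right)\right) = -7909 + \left(8 + 61 \left(4 - 2\right)\right) = -7909 + \left(8 + 61 \cdot 2\right) = -7909 + \left(8 + 122\right) = -7909 + 130 = -7779$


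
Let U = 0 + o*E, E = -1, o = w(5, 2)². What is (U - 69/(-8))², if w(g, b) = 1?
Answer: 3721/64 ≈ 58.141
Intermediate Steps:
o = 1 (o = 1² = 1)
U = -1 (U = 0 + 1*(-1) = 0 - 1 = -1)
(U - 69/(-8))² = (-1 - 69/(-8))² = (-1 - 69*(-⅛))² = (-1 + 69/8)² = (61/8)² = 3721/64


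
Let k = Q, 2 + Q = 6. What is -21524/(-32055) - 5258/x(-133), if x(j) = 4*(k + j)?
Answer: 9980643/918910 ≈ 10.861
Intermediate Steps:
Q = 4 (Q = -2 + 6 = 4)
k = 4
x(j) = 16 + 4*j (x(j) = 4*(4 + j) = 16 + 4*j)
-21524/(-32055) - 5258/x(-133) = -21524/(-32055) - 5258/(16 + 4*(-133)) = -21524*(-1/32055) - 5258/(16 - 532) = 21524/32055 - 5258/(-516) = 21524/32055 - 5258*(-1/516) = 21524/32055 + 2629/258 = 9980643/918910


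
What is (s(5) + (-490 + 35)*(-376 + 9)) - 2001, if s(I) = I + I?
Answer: 164994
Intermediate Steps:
s(I) = 2*I
(s(5) + (-490 + 35)*(-376 + 9)) - 2001 = (2*5 + (-490 + 35)*(-376 + 9)) - 2001 = (10 - 455*(-367)) - 2001 = (10 + 166985) - 2001 = 166995 - 2001 = 164994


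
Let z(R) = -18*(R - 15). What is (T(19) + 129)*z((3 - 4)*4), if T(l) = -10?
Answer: 40698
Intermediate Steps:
z(R) = 270 - 18*R (z(R) = -18*(-15 + R) = 270 - 18*R)
(T(19) + 129)*z((3 - 4)*4) = (-10 + 129)*(270 - 18*(3 - 4)*4) = 119*(270 - (-18)*4) = 119*(270 - 18*(-4)) = 119*(270 + 72) = 119*342 = 40698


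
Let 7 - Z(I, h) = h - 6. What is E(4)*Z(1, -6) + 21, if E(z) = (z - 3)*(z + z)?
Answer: 173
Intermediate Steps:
Z(I, h) = 13 - h (Z(I, h) = 7 - (h - 6) = 7 - (-6 + h) = 7 + (6 - h) = 13 - h)
E(z) = 2*z*(-3 + z) (E(z) = (-3 + z)*(2*z) = 2*z*(-3 + z))
E(4)*Z(1, -6) + 21 = (2*4*(-3 + 4))*(13 - 1*(-6)) + 21 = (2*4*1)*(13 + 6) + 21 = 8*19 + 21 = 152 + 21 = 173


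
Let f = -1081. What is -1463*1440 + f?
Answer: -2107801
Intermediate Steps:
-1463*1440 + f = -1463*1440 - 1081 = -2106720 - 1081 = -2107801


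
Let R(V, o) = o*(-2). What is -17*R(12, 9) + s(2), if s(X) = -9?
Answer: 297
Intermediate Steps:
R(V, o) = -2*o
-17*R(12, 9) + s(2) = -(-34)*9 - 9 = -17*(-18) - 9 = 306 - 9 = 297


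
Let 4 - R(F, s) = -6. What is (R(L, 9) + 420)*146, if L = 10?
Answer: 62780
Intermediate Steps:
R(F, s) = 10 (R(F, s) = 4 - 1*(-6) = 4 + 6 = 10)
(R(L, 9) + 420)*146 = (10 + 420)*146 = 430*146 = 62780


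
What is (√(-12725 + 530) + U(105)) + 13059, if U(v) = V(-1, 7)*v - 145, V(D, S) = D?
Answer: 12809 + 3*I*√1355 ≈ 12809.0 + 110.43*I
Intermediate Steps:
U(v) = -145 - v (U(v) = -v - 145 = -145 - v)
(√(-12725 + 530) + U(105)) + 13059 = (√(-12725 + 530) + (-145 - 1*105)) + 13059 = (√(-12195) + (-145 - 105)) + 13059 = (3*I*√1355 - 250) + 13059 = (-250 + 3*I*√1355) + 13059 = 12809 + 3*I*√1355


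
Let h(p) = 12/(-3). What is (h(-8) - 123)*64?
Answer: -8128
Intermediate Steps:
h(p) = -4 (h(p) = 12*(-1/3) = -4)
(h(-8) - 123)*64 = (-4 - 123)*64 = -127*64 = -8128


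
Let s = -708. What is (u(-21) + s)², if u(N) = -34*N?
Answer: 36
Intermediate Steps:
(u(-21) + s)² = (-34*(-21) - 708)² = (714 - 708)² = 6² = 36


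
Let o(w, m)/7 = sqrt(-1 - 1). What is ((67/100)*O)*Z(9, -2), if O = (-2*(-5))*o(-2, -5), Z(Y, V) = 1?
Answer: 469*I*sqrt(2)/10 ≈ 66.327*I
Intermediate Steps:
o(w, m) = 7*I*sqrt(2) (o(w, m) = 7*sqrt(-1 - 1) = 7*sqrt(-2) = 7*(I*sqrt(2)) = 7*I*sqrt(2))
O = 70*I*sqrt(2) (O = (-2*(-5))*(7*I*sqrt(2)) = 10*(7*I*sqrt(2)) = 70*I*sqrt(2) ≈ 98.995*I)
((67/100)*O)*Z(9, -2) = ((67/100)*(70*I*sqrt(2)))*1 = ((67*(1/100))*(70*I*sqrt(2)))*1 = (67*(70*I*sqrt(2))/100)*1 = (469*I*sqrt(2)/10)*1 = 469*I*sqrt(2)/10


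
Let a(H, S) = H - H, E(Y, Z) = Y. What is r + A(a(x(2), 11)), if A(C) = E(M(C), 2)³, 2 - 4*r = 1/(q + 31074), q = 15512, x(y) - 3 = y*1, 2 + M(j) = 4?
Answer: 1583923/186344 ≈ 8.5000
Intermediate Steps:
M(j) = 2 (M(j) = -2 + 4 = 2)
x(y) = 3 + y (x(y) = 3 + y*1 = 3 + y)
a(H, S) = 0
r = 93171/186344 (r = ½ - 1/(4*(15512 + 31074)) = ½ - ¼/46586 = ½ - ¼*1/46586 = ½ - 1/186344 = 93171/186344 ≈ 0.49999)
A(C) = 8 (A(C) = 2³ = 8)
r + A(a(x(2), 11)) = 93171/186344 + 8 = 1583923/186344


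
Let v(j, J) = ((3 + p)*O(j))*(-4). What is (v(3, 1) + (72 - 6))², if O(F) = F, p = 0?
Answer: 900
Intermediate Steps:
v(j, J) = -12*j (v(j, J) = ((3 + 0)*j)*(-4) = (3*j)*(-4) = -12*j)
(v(3, 1) + (72 - 6))² = (-12*3 + (72 - 6))² = (-36 + 66)² = 30² = 900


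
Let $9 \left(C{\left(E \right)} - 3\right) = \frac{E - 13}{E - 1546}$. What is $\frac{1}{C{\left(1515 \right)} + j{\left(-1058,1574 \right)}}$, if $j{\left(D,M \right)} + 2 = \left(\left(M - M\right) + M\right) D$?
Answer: $- \frac{279}{464617691} \approx -6.0049 \cdot 10^{-7}$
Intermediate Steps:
$j{\left(D,M \right)} = -2 + D M$ ($j{\left(D,M \right)} = -2 + \left(\left(M - M\right) + M\right) D = -2 + \left(0 + M\right) D = -2 + M D = -2 + D M$)
$C{\left(E \right)} = 3 + \frac{-13 + E}{9 \left(-1546 + E\right)}$ ($C{\left(E \right)} = 3 + \frac{\left(E - 13\right) \frac{1}{E - 1546}}{9} = 3 + \frac{\left(-13 + E\right) \frac{1}{-1546 + E}}{9} = 3 + \frac{\frac{1}{-1546 + E} \left(-13 + E\right)}{9} = 3 + \frac{-13 + E}{9 \left(-1546 + E\right)}$)
$\frac{1}{C{\left(1515 \right)} + j{\left(-1058,1574 \right)}} = \frac{1}{\frac{7 \left(-5965 + 4 \cdot 1515\right)}{9 \left(-1546 + 1515\right)} - 1665294} = \frac{1}{\frac{7 \left(-5965 + 6060\right)}{9 \left(-31\right)} - 1665294} = \frac{1}{\frac{7}{9} \left(- \frac{1}{31}\right) 95 - 1665294} = \frac{1}{- \frac{665}{279} - 1665294} = \frac{1}{- \frac{464617691}{279}} = - \frac{279}{464617691}$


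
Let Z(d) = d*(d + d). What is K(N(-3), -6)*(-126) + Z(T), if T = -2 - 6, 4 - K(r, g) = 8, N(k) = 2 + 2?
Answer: 632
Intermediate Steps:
N(k) = 4
K(r, g) = -4 (K(r, g) = 4 - 1*8 = 4 - 8 = -4)
T = -8
Z(d) = 2*d² (Z(d) = d*(2*d) = 2*d²)
K(N(-3), -6)*(-126) + Z(T) = -4*(-126) + 2*(-8)² = 504 + 2*64 = 504 + 128 = 632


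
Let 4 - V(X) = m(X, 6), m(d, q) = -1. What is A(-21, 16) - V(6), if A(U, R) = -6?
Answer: -11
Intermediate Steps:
V(X) = 5 (V(X) = 4 - 1*(-1) = 4 + 1 = 5)
A(-21, 16) - V(6) = -6 - 1*5 = -6 - 5 = -11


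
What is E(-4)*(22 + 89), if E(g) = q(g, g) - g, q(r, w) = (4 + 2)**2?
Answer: 4440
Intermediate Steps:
q(r, w) = 36 (q(r, w) = 6**2 = 36)
E(g) = 36 - g
E(-4)*(22 + 89) = (36 - 1*(-4))*(22 + 89) = (36 + 4)*111 = 40*111 = 4440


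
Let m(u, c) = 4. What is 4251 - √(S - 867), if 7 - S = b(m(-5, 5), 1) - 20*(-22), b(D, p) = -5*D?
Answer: 4251 - 16*I*√5 ≈ 4251.0 - 35.777*I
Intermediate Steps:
S = -413 (S = 7 - (-5*4 - 20*(-22)) = 7 - (-20 + 440) = 7 - 1*420 = 7 - 420 = -413)
4251 - √(S - 867) = 4251 - √(-413 - 867) = 4251 - √(-1280) = 4251 - 16*I*√5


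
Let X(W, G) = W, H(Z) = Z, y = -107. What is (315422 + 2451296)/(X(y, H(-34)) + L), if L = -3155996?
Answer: -2766718/3156103 ≈ -0.87663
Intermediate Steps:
(315422 + 2451296)/(X(y, H(-34)) + L) = (315422 + 2451296)/(-107 - 3155996) = 2766718/(-3156103) = 2766718*(-1/3156103) = -2766718/3156103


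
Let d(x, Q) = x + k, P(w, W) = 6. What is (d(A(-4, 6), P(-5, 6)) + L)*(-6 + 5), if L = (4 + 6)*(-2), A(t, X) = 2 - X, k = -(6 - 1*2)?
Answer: 28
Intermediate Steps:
k = -4 (k = -(6 - 2) = -1*4 = -4)
d(x, Q) = -4 + x (d(x, Q) = x - 4 = -4 + x)
L = -20 (L = 10*(-2) = -20)
(d(A(-4, 6), P(-5, 6)) + L)*(-6 + 5) = ((-4 + (2 - 1*6)) - 20)*(-6 + 5) = ((-4 + (2 - 6)) - 20)*(-1) = ((-4 - 4) - 20)*(-1) = (-8 - 20)*(-1) = -28*(-1) = 28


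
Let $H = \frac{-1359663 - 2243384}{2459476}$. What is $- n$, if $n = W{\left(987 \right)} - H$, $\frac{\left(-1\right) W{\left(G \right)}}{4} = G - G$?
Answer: $- \frac{3603047}{2459476} \approx -1.465$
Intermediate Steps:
$W{\left(G \right)} = 0$ ($W{\left(G \right)} = - 4 \left(G - G\right) = \left(-4\right) 0 = 0$)
$H = - \frac{3603047}{2459476}$ ($H = \left(-1359663 - 2243384\right) \frac{1}{2459476} = \left(-3603047\right) \frac{1}{2459476} = - \frac{3603047}{2459476} \approx -1.465$)
$n = \frac{3603047}{2459476}$ ($n = 0 - - \frac{3603047}{2459476} = 0 + \frac{3603047}{2459476} = \frac{3603047}{2459476} \approx 1.465$)
$- n = \left(-1\right) \frac{3603047}{2459476} = - \frac{3603047}{2459476}$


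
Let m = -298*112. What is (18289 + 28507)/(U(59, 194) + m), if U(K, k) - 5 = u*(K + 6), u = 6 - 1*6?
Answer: -46796/33371 ≈ -1.4023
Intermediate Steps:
u = 0 (u = 6 - 6 = 0)
m = -33376
U(K, k) = 5 (U(K, k) = 5 + 0*(K + 6) = 5 + 0*(6 + K) = 5 + 0 = 5)
(18289 + 28507)/(U(59, 194) + m) = (18289 + 28507)/(5 - 33376) = 46796/(-33371) = 46796*(-1/33371) = -46796/33371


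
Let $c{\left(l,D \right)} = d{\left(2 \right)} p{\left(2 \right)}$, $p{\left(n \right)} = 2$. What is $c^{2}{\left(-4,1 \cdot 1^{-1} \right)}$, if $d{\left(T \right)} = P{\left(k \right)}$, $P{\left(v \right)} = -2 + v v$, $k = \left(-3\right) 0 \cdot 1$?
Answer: $16$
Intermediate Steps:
$k = 0$ ($k = 0 \cdot 1 = 0$)
$P{\left(v \right)} = -2 + v^{2}$
$d{\left(T \right)} = -2$ ($d{\left(T \right)} = -2 + 0^{2} = -2 + 0 = -2$)
$c{\left(l,D \right)} = -4$ ($c{\left(l,D \right)} = \left(-2\right) 2 = -4$)
$c^{2}{\left(-4,1 \cdot 1^{-1} \right)} = \left(-4\right)^{2} = 16$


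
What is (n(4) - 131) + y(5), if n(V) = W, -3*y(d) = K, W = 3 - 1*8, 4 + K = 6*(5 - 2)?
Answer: -422/3 ≈ -140.67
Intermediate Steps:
K = 14 (K = -4 + 6*(5 - 2) = -4 + 6*3 = -4 + 18 = 14)
W = -5 (W = 3 - 8 = -5)
y(d) = -14/3 (y(d) = -⅓*14 = -14/3)
n(V) = -5
(n(4) - 131) + y(5) = (-5 - 131) - 14/3 = -136 - 14/3 = -422/3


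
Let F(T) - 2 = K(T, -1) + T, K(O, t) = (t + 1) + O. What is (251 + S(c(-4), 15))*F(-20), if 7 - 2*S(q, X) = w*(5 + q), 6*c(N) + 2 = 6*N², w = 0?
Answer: -9671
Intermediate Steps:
c(N) = -⅓ + N² (c(N) = -⅓ + (6*N²)/6 = -⅓ + N²)
S(q, X) = 7/2 (S(q, X) = 7/2 - 0*(5 + q) = 7/2 - ½*0 = 7/2 + 0 = 7/2)
K(O, t) = 1 + O + t (K(O, t) = (1 + t) + O = 1 + O + t)
F(T) = 2 + 2*T (F(T) = 2 + ((1 + T - 1) + T) = 2 + (T + T) = 2 + 2*T)
(251 + S(c(-4), 15))*F(-20) = (251 + 7/2)*(2 + 2*(-20)) = 509*(2 - 40)/2 = (509/2)*(-38) = -9671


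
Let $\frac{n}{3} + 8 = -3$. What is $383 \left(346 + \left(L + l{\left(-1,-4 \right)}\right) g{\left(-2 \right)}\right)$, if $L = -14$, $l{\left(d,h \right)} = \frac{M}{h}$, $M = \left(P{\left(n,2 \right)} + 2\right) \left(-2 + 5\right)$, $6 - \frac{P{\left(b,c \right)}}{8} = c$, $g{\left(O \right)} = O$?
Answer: $162775$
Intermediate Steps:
$n = -33$ ($n = -24 + 3 \left(-3\right) = -24 - 9 = -33$)
$P{\left(b,c \right)} = 48 - 8 c$
$M = 102$ ($M = \left(\left(48 - 16\right) + 2\right) \left(-2 + 5\right) = \left(\left(48 - 16\right) + 2\right) 3 = \left(32 + 2\right) 3 = 34 \cdot 3 = 102$)
$l{\left(d,h \right)} = \frac{102}{h}$
$383 \left(346 + \left(L + l{\left(-1,-4 \right)}\right) g{\left(-2 \right)}\right) = 383 \left(346 + \left(-14 + \frac{102}{-4}\right) \left(-2\right)\right) = 383 \left(346 + \left(-14 + 102 \left(- \frac{1}{4}\right)\right) \left(-2\right)\right) = 383 \left(346 + \left(-14 - \frac{51}{2}\right) \left(-2\right)\right) = 383 \left(346 - -79\right) = 383 \left(346 + 79\right) = 383 \cdot 425 = 162775$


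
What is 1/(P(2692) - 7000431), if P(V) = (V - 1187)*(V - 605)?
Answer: -1/3859496 ≈ -2.5910e-7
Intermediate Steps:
P(V) = (-1187 + V)*(-605 + V)
1/(P(2692) - 7000431) = 1/((718135 + 2692**2 - 1792*2692) - 7000431) = 1/((718135 + 7246864 - 4824064) - 7000431) = 1/(3140935 - 7000431) = 1/(-3859496) = -1/3859496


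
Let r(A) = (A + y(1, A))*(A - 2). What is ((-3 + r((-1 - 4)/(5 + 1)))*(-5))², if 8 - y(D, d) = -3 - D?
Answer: 38875225/1296 ≈ 29996.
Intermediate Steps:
y(D, d) = 11 + D (y(D, d) = 8 - (-3 - D) = 8 + (3 + D) = 11 + D)
r(A) = (-2 + A)*(12 + A) (r(A) = (A + (11 + 1))*(A - 2) = (A + 12)*(-2 + A) = (12 + A)*(-2 + A) = (-2 + A)*(12 + A))
((-3 + r((-1 - 4)/(5 + 1)))*(-5))² = ((-3 + (-24 + ((-1 - 4)/(5 + 1))² + 10*((-1 - 4)/(5 + 1))))*(-5))² = ((-3 + (-24 + (-5/6)² + 10*(-5/6)))*(-5))² = ((-3 + (-24 + (-5*⅙)² + 10*(-5*⅙)))*(-5))² = ((-3 + (-24 + (-⅚)² + 10*(-⅚)))*(-5))² = ((-3 + (-24 + 25/36 - 25/3))*(-5))² = ((-3 - 1139/36)*(-5))² = (-1247/36*(-5))² = (6235/36)² = 38875225/1296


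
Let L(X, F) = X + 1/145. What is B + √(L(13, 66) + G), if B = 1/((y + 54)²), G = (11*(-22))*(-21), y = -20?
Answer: 1/1156 + 2*√26780630/145 ≈ 71.380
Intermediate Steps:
L(X, F) = 1/145 + X (L(X, F) = X + 1/145 = 1/145 + X)
G = 5082 (G = -242*(-21) = 5082)
B = 1/1156 (B = 1/((-20 + 54)²) = 1/(34²) = 1/1156 ≈ 0.00086505)
B + √(L(13, 66) + G) = 1/1156 + √((1/145 + 13) + 5082) = 1/1156 + √(1886/145 + 5082) = 1/1156 + √(738776/145) = 1/1156 + 2*√26780630/145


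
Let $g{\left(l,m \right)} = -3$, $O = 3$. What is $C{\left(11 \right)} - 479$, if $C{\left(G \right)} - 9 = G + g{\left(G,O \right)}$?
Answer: $-462$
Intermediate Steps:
$C{\left(G \right)} = 6 + G$ ($C{\left(G \right)} = 9 + \left(G - 3\right) = 9 + \left(-3 + G\right) = 6 + G$)
$C{\left(11 \right)} - 479 = \left(6 + 11\right) - 479 = 17 - 479 = -462$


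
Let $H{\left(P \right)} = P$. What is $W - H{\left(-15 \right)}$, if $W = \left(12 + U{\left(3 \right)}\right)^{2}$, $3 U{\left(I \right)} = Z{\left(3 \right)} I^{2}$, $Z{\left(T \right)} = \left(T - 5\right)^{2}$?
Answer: $591$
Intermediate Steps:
$Z{\left(T \right)} = \left(-5 + T\right)^{2}$
$U{\left(I \right)} = \frac{4 I^{2}}{3}$ ($U{\left(I \right)} = \frac{\left(-5 + 3\right)^{2} I^{2}}{3} = \frac{\left(-2\right)^{2} I^{2}}{3} = \frac{4 I^{2}}{3}$)
$W = 576$ ($W = \left(12 + \frac{4 \cdot 3^{2}}{3}\right)^{2} = \left(12 + \frac{4}{3} \cdot 9\right)^{2} = \left(12 + 12\right)^{2} = 24^{2} = 576$)
$W - H{\left(-15 \right)} = 576 - -15 = 576 + 15 = 591$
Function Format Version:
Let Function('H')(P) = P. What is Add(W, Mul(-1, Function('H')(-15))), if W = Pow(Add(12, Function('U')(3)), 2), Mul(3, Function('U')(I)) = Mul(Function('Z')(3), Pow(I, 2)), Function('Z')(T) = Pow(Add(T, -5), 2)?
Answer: 591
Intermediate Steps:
Function('Z')(T) = Pow(Add(-5, T), 2)
Function('U')(I) = Mul(Rational(4, 3), Pow(I, 2)) (Function('U')(I) = Mul(Rational(1, 3), Mul(Pow(Add(-5, 3), 2), Pow(I, 2))) = Mul(Rational(1, 3), Mul(Pow(-2, 2), Pow(I, 2))) = Mul(Rational(1, 3), Mul(4, Pow(I, 2))) = Mul(Rational(4, 3), Pow(I, 2)))
W = 576 (W = Pow(Add(12, Mul(Rational(4, 3), Pow(3, 2))), 2) = Pow(Add(12, Mul(Rational(4, 3), 9)), 2) = Pow(Add(12, 12), 2) = Pow(24, 2) = 576)
Add(W, Mul(-1, Function('H')(-15))) = Add(576, Mul(-1, -15)) = Add(576, 15) = 591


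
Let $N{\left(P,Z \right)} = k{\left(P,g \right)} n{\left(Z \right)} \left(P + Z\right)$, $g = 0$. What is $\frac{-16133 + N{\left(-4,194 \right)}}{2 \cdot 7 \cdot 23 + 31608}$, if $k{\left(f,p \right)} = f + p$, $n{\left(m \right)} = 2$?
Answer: $- \frac{17653}{31930} \approx -0.55287$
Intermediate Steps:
$N{\left(P,Z \right)} = 2 P \left(P + Z\right)$ ($N{\left(P,Z \right)} = \left(P + 0\right) 2 \left(P + Z\right) = P 2 \left(P + Z\right) = 2 P \left(P + Z\right)$)
$\frac{-16133 + N{\left(-4,194 \right)}}{2 \cdot 7 \cdot 23 + 31608} = \frac{-16133 + 2 \left(-4\right) \left(-4 + 194\right)}{2 \cdot 7 \cdot 23 + 31608} = \frac{-16133 + 2 \left(-4\right) 190}{14 \cdot 23 + 31608} = \frac{-16133 - 1520}{322 + 31608} = - \frac{17653}{31930}$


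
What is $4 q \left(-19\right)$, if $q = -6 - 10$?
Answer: $1216$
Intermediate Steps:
$q = -16$
$4 q \left(-19\right) = 4 \left(-16\right) \left(-19\right) = \left(-64\right) \left(-19\right) = 1216$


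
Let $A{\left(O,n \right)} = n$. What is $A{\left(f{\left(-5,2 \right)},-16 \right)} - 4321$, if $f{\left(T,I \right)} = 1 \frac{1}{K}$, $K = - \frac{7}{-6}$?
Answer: $-4337$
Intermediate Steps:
$K = \frac{7}{6}$ ($K = \left(-7\right) \left(- \frac{1}{6}\right) = \frac{7}{6} \approx 1.1667$)
$f{\left(T,I \right)} = \frac{6}{7}$ ($f{\left(T,I \right)} = 1 \frac{1}{\frac{7}{6}} = 1 \cdot \frac{6}{7} = \frac{6}{7}$)
$A{\left(f{\left(-5,2 \right)},-16 \right)} - 4321 = -16 - 4321 = -4337$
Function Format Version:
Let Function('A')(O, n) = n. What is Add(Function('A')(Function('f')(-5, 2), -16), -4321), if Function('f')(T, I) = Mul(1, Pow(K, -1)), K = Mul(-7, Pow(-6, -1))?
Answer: -4337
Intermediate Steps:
K = Rational(7, 6) (K = Mul(-7, Rational(-1, 6)) = Rational(7, 6) ≈ 1.1667)
Function('f')(T, I) = Rational(6, 7) (Function('f')(T, I) = Mul(1, Pow(Rational(7, 6), -1)) = Mul(1, Rational(6, 7)) = Rational(6, 7))
Add(Function('A')(Function('f')(-5, 2), -16), -4321) = Add(-16, -4321) = -4337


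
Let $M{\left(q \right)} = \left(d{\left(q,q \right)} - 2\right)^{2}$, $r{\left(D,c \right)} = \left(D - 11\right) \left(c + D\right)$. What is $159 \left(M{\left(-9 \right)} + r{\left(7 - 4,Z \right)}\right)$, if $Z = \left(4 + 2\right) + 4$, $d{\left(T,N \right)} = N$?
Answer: $2703$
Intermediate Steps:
$Z = 10$ ($Z = 6 + 4 = 10$)
$r{\left(D,c \right)} = \left(-11 + D\right) \left(D + c\right)$
$M{\left(q \right)} = \left(-2 + q\right)^{2}$ ($M{\left(q \right)} = \left(q - 2\right)^{2} = \left(-2 + q\right)^{2}$)
$159 \left(M{\left(-9 \right)} + r{\left(7 - 4,Z \right)}\right) = 159 \left(\left(-2 - 9\right)^{2} - \left(110 - \left(7 - 4\right)^{2} + 11 \left(7 - 4\right) - \left(7 - 4\right) 10\right)\right) = 159 \left(\left(-11\right)^{2} - \left(110 - \left(7 - 4\right)^{2} + 11 \left(7 - 4\right) - \left(7 - 4\right) 10\right)\right) = 159 \left(121 + \left(3^{2} - 33 - 110 + 3 \cdot 10\right)\right) = 159 \left(121 + \left(9 - 33 - 110 + 30\right)\right) = 159 \left(121 - 104\right) = 159 \cdot 17 = 2703$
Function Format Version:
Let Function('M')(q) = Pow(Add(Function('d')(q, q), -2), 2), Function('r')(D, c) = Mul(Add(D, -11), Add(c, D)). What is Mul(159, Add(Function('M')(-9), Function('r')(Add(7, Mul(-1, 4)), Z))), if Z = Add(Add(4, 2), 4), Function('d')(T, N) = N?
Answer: 2703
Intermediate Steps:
Z = 10 (Z = Add(6, 4) = 10)
Function('r')(D, c) = Mul(Add(-11, D), Add(D, c))
Function('M')(q) = Pow(Add(-2, q), 2) (Function('M')(q) = Pow(Add(q, -2), 2) = Pow(Add(-2, q), 2))
Mul(159, Add(Function('M')(-9), Function('r')(Add(7, Mul(-1, 4)), Z))) = Mul(159, Add(Pow(Add(-2, -9), 2), Add(Pow(Add(7, Mul(-1, 4)), 2), Mul(-11, Add(7, Mul(-1, 4))), Mul(-11, 10), Mul(Add(7, Mul(-1, 4)), 10)))) = Mul(159, Add(Pow(-11, 2), Add(Pow(Add(7, -4), 2), Mul(-11, Add(7, -4)), -110, Mul(Add(7, -4), 10)))) = Mul(159, Add(121, Add(Pow(3, 2), Mul(-11, 3), -110, Mul(3, 10)))) = Mul(159, Add(121, Add(9, -33, -110, 30))) = Mul(159, Add(121, -104)) = Mul(159, 17) = 2703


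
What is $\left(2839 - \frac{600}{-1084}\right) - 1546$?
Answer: $\frac{350553}{271} \approx 1293.6$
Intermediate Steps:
$\left(2839 - \frac{600}{-1084}\right) - 1546 = \left(2839 - - \frac{150}{271}\right) - 1546 = \left(2839 + \frac{150}{271}\right) - 1546 = \frac{769519}{271} - 1546 = \frac{350553}{271}$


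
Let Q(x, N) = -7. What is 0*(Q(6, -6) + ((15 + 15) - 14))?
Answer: 0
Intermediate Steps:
0*(Q(6, -6) + ((15 + 15) - 14)) = 0*(-7 + ((15 + 15) - 14)) = 0*(-7 + (30 - 14)) = 0*(-7 + 16) = 0*9 = 0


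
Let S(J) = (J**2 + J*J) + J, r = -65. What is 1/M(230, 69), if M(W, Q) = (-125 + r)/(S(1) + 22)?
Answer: -5/38 ≈ -0.13158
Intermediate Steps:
S(J) = J + 2*J**2 (S(J) = (J**2 + J**2) + J = 2*J**2 + J = J + 2*J**2)
M(W, Q) = -38/5 (M(W, Q) = (-125 - 65)/(1*(1 + 2*1) + 22) = -190/(1*(1 + 2) + 22) = -190/(1*3 + 22) = -190/(3 + 22) = -190/25 = -190*1/25 = -38/5)
1/M(230, 69) = 1/(-38/5) = -5/38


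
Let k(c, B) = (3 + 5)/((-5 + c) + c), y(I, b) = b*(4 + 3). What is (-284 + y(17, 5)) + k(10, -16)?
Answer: -3727/15 ≈ -248.47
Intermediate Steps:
y(I, b) = 7*b (y(I, b) = b*7 = 7*b)
k(c, B) = 8/(-5 + 2*c)
(-284 + y(17, 5)) + k(10, -16) = (-284 + 7*5) + 8/(-5 + 2*10) = (-284 + 35) + 8/(-5 + 20) = -249 + 8/15 = -3727/15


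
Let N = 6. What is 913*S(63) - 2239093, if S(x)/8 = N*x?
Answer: 521819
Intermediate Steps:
S(x) = 48*x (S(x) = 8*(6*x) = 48*x)
913*S(63) - 2239093 = 913*(48*63) - 2239093 = 913*3024 - 2239093 = 2760912 - 2239093 = 521819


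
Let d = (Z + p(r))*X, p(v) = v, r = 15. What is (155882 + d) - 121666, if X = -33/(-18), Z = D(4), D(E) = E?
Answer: 205505/6 ≈ 34251.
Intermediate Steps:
Z = 4
X = 11/6 (X = -33*(-1/18) = 11/6 ≈ 1.8333)
d = 209/6 (d = (4 + 15)*(11/6) = 19*(11/6) = 209/6 ≈ 34.833)
(155882 + d) - 121666 = (155882 + 209/6) - 121666 = 935501/6 - 121666 = 205505/6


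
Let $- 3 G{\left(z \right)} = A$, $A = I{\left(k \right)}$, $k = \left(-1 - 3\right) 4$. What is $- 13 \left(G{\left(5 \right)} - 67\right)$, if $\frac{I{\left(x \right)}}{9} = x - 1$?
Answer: $208$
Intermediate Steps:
$k = -16$ ($k = \left(-4\right) 4 = -16$)
$I{\left(x \right)} = -9 + 9 x$ ($I{\left(x \right)} = 9 \left(x - 1\right) = 9 \left(-1 + x\right) = -9 + 9 x$)
$A = -153$ ($A = -9 + 9 \left(-16\right) = -9 - 144 = -153$)
$G{\left(z \right)} = 51$ ($G{\left(z \right)} = \left(- \frac{1}{3}\right) \left(-153\right) = 51$)
$- 13 \left(G{\left(5 \right)} - 67\right) = - 13 \left(51 - 67\right) = \left(-13\right) \left(-16\right) = 208$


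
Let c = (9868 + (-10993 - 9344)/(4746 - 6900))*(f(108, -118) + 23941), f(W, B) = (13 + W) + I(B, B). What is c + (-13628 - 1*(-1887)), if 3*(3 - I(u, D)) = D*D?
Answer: 137744272233/718 ≈ 1.9184e+8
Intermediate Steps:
I(u, D) = 3 - D²/3 (I(u, D) = 3 - D*D/3 = 3 - D²/3)
f(W, B) = 16 + W - B²/3 (f(W, B) = (13 + W) + (3 - B²/3) = 16 + W - B²/3)
c = 137752702271/718 (c = (9868 + (-10993 - 9344)/(4746 - 6900))*((16 + 108 - ⅓*(-118)²) + 23941) = (9868 - 20337/(-2154))*((16 + 108 - ⅓*13924) + 23941) = (9868 - 20337*(-1/2154))*((16 + 108 - 13924/3) + 23941) = (9868 + 6779/718)*(-13552/3 + 23941) = (7092003/718)*(58271/3) = 137752702271/718 ≈ 1.9186e+8)
c + (-13628 - 1*(-1887)) = 137752702271/718 + (-13628 - 1*(-1887)) = 137752702271/718 + (-13628 + 1887) = 137752702271/718 - 11741 = 137744272233/718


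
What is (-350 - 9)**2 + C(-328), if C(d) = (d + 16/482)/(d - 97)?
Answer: 2640143093/20485 ≈ 1.2888e+5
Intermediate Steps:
C(d) = (8/241 + d)/(-97 + d) (C(d) = (d + 16*(1/482))/(-97 + d) = (d + 8/241)/(-97 + d) = (8/241 + d)/(-97 + d))
(-350 - 9)**2 + C(-328) = (-350 - 9)**2 + (8/241 - 328)/(-97 - 328) = (-359)**2 - 79040/241/(-425) = 128881 - 1/425*(-79040/241) = 128881 + 15808/20485 = 2640143093/20485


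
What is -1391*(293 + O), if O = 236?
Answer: -735839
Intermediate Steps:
-1391*(293 + O) = -1391*(293 + 236) = -1391*529 = -735839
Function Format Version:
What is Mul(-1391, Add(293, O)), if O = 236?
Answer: -735839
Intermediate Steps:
Mul(-1391, Add(293, O)) = Mul(-1391, Add(293, 236)) = Mul(-1391, 529) = -735839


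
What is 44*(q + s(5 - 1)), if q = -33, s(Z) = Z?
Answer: -1276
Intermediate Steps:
44*(q + s(5 - 1)) = 44*(-33 + (5 - 1)) = 44*(-33 + 4) = 44*(-29) = -1276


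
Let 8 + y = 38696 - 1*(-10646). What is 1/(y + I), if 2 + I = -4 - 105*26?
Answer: 1/46598 ≈ 2.1460e-5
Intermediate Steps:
I = -2736 (I = -2 + (-4 - 105*26) = -2 + (-4 - 2730) = -2 - 2734 = -2736)
y = 49334 (y = -8 + (38696 - 1*(-10646)) = -8 + (38696 + 10646) = -8 + 49342 = 49334)
1/(y + I) = 1/(49334 - 2736) = 1/46598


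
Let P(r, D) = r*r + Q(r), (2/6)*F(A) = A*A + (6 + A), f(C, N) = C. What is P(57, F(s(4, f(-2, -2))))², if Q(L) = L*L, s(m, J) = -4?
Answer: 42224004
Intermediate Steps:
Q(L) = L²
F(A) = 18 + 3*A + 3*A² (F(A) = 3*(A*A + (6 + A)) = 3*(A² + (6 + A)) = 3*(6 + A + A²) = 18 + 3*A + 3*A²)
P(r, D) = 2*r² (P(r, D) = r*r + r² = r² + r² = 2*r²)
P(57, F(s(4, f(-2, -2))))² = (2*57²)² = (2*3249)² = 6498² = 42224004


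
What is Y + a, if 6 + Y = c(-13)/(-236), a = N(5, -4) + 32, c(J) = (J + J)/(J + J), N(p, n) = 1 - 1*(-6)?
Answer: 7787/236 ≈ 32.996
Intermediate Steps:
N(p, n) = 7 (N(p, n) = 1 + 6 = 7)
c(J) = 1 (c(J) = (2*J)/((2*J)) = (2*J)*(1/(2*J)) = 1)
a = 39 (a = 7 + 32 = 39)
Y = -1417/236 (Y = -6 + 1/(-236) = -6 + 1*(-1/236) = -6 - 1/236 = -1417/236 ≈ -6.0042)
Y + a = -1417/236 + 39 = 7787/236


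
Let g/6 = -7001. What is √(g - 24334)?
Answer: 2*I*√16585 ≈ 257.57*I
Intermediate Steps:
g = -42006 (g = 6*(-7001) = -42006)
√(g - 24334) = √(-42006 - 24334) = √(-66340) = 2*I*√16585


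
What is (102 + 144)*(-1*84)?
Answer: -20664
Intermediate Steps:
(102 + 144)*(-1*84) = 246*(-84) = -20664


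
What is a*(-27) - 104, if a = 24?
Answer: -752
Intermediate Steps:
a*(-27) - 104 = 24*(-27) - 104 = -648 - 104 = -752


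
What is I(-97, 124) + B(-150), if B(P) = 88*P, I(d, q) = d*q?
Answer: -25228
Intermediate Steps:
I(-97, 124) + B(-150) = -97*124 + 88*(-150) = -12028 - 13200 = -25228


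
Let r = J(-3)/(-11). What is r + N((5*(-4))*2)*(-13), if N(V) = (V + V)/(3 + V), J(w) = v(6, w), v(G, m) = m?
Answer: -11329/407 ≈ -27.835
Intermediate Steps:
J(w) = w
r = 3/11 (r = -3/(-11) = -3*(-1/11) = 3/11 ≈ 0.27273)
N(V) = 2*V/(3 + V) (N(V) = (2*V)/(3 + V) = 2*V/(3 + V))
r + N((5*(-4))*2)*(-13) = 3/11 + (2*((5*(-4))*2)/(3 + (5*(-4))*2))*(-13) = 3/11 + (2*(-20*2)/(3 - 20*2))*(-13) = 3/11 + (2*(-40)/(3 - 40))*(-13) = 3/11 + (2*(-40)/(-37))*(-13) = 3/11 + (2*(-40)*(-1/37))*(-13) = 3/11 + (80/37)*(-13) = 3/11 - 1040/37 = -11329/407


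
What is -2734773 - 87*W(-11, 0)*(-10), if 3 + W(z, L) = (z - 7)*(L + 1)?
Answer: -2753043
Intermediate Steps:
W(z, L) = -3 + (1 + L)*(-7 + z) (W(z, L) = -3 + (z - 7)*(L + 1) = -3 + (-7 + z)*(1 + L) = -3 + (1 + L)*(-7 + z))
-2734773 - 87*W(-11, 0)*(-10) = -2734773 - 87*(-10 - 11 - 7*0 + 0*(-11))*(-10) = -2734773 - 87*(-10 - 11 + 0 + 0)*(-10) = -2734773 - 87*(-21)*(-10) = -2734773 - (-1827)*(-10) = -2734773 - 1*18270 = -2734773 - 18270 = -2753043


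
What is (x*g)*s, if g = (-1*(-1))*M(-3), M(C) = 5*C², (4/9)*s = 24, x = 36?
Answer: 87480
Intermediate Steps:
s = 54 (s = (9/4)*24 = 54)
g = 45 (g = (-1*(-1))*(5*(-3)²) = 1*(5*9) = 1*45 = 45)
(x*g)*s = (36*45)*54 = 1620*54 = 87480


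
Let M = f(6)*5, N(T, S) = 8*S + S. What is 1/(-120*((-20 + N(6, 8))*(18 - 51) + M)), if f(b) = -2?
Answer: 1/207120 ≈ 4.8281e-6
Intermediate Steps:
N(T, S) = 9*S
M = -10 (M = -2*5 = -10)
1/(-120*((-20 + N(6, 8))*(18 - 51) + M)) = 1/(-120*((-20 + 9*8)*(18 - 51) - 10)) = 1/(-120*((-20 + 72)*(-33) - 10)) = 1/(-120*(52*(-33) - 10)) = 1/(-120*(-1716 - 10)) = 1/(-120*(-1726)) = 1/207120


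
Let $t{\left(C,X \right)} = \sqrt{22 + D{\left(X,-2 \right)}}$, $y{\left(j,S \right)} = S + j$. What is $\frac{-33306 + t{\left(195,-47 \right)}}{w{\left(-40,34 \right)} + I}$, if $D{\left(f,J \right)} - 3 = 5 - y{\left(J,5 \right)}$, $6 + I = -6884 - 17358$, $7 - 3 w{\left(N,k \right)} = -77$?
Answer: $\frac{2379}{1730} - \frac{3 \sqrt{3}}{24220} \approx 1.3749$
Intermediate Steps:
$w{\left(N,k \right)} = 28$ ($w{\left(N,k \right)} = \frac{7}{3} - - \frac{77}{3} = \frac{7}{3} + \frac{77}{3} = 28$)
$I = -24248$ ($I = -6 - 24242 = -24248$)
$D{\left(f,J \right)} = 3 - J$ ($D{\left(f,J \right)} = 3 + \left(5 - \left(5 + J\right)\right) = 3 - J$)
$t{\left(C,X \right)} = 3 \sqrt{3}$ ($t{\left(C,X \right)} = \sqrt{22 + \left(3 - -2\right)} = \sqrt{22 + \left(3 + 2\right)} = \sqrt{22 + 5} = \sqrt{27} = 3 \sqrt{3}$)
$\frac{-33306 + t{\left(195,-47 \right)}}{w{\left(-40,34 \right)} + I} = \frac{-33306 + 3 \sqrt{3}}{28 - 24248} = \frac{-33306 + 3 \sqrt{3}}{-24220} = \left(-33306 + 3 \sqrt{3}\right) \left(- \frac{1}{24220}\right) = \frac{2379}{1730} - \frac{3 \sqrt{3}}{24220}$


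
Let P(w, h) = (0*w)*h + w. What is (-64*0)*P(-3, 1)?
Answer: 0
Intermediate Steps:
P(w, h) = w (P(w, h) = 0*h + w = 0 + w = w)
(-64*0)*P(-3, 1) = -64*0*(-3) = -16*0*(-3) = 0*(-3) = 0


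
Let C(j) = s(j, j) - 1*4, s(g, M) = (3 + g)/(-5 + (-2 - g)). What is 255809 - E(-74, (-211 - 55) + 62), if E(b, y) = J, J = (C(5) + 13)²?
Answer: 2301656/9 ≈ 2.5574e+5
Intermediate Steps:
s(g, M) = (3 + g)/(-7 - g)
C(j) = -4 + (-3 - j)/(7 + j) (C(j) = (-3 - j)/(7 + j) - 1*4 = (-3 - j)/(7 + j) - 4 = -4 + (-3 - j)/(7 + j))
J = 625/9 (J = ((-31 - 5*5)/(7 + 5) + 13)² = ((-31 - 25)/12 + 13)² = ((1/12)*(-56) + 13)² = (-14/3 + 13)² = (25/3)² = 625/9 ≈ 69.444)
E(b, y) = 625/9
255809 - E(-74, (-211 - 55) + 62) = 255809 - 1*625/9 = 255809 - 625/9 = 2301656/9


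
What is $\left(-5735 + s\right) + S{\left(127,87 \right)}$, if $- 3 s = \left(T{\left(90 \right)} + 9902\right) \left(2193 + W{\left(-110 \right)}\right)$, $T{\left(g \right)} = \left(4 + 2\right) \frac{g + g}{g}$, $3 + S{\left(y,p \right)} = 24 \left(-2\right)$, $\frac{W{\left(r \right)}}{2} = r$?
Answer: $- \frac{19577680}{3} \approx -6.5259 \cdot 10^{6}$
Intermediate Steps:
$W{\left(r \right)} = 2 r$
$S{\left(y,p \right)} = -51$ ($S{\left(y,p \right)} = -3 + 24 \left(-2\right) = -3 - 48 = -51$)
$T{\left(g \right)} = 12$ ($T{\left(g \right)} = 6 \frac{2 g}{g} = 6 \cdot 2 = 12$)
$s = - \frac{19560322}{3}$ ($s = - \frac{\left(12 + 9902\right) \left(2193 + 2 \left(-110\right)\right)}{3} = - \frac{9914 \left(2193 - 220\right)}{3} = - \frac{9914 \cdot 1973}{3} = \left(- \frac{1}{3}\right) 19560322 = - \frac{19560322}{3} \approx -6.5201 \cdot 10^{6}$)
$\left(-5735 + s\right) + S{\left(127,87 \right)} = \left(-5735 - \frac{19560322}{3}\right) - 51 = - \frac{19577527}{3} - 51 = - \frac{19577680}{3}$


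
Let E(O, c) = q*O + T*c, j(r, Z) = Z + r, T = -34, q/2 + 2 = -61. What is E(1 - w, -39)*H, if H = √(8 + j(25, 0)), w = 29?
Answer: 4854*√33 ≈ 27884.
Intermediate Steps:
q = -126 (q = -4 + 2*(-61) = -4 - 122 = -126)
H = √33 (H = √(8 + (0 + 25)) = √(8 + 25) = √33 ≈ 5.7446)
E(O, c) = -126*O - 34*c
E(1 - w, -39)*H = (-126*(1 - 1*29) - 34*(-39))*√33 = (-126*(1 - 29) + 1326)*√33 = (-126*(-28) + 1326)*√33 = (3528 + 1326)*√33 = 4854*√33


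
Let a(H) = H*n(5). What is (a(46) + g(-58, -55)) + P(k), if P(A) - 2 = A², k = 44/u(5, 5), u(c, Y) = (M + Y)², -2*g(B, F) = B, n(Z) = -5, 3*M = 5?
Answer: -1980199/10000 ≈ -198.02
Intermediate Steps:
M = 5/3 (M = (⅓)*5 = 5/3 ≈ 1.6667)
g(B, F) = -B/2
u(c, Y) = (5/3 + Y)²
a(H) = -5*H (a(H) = H*(-5) = -5*H)
k = 99/100 (k = 44/(((5 + 3*5)²/9)) = 44/(((5 + 15)²/9)) = 44/(((⅑)*20²)) = 44/(((⅑)*400)) = 44/(400/9) = 44*(9/400) = 99/100 ≈ 0.99000)
P(A) = 2 + A²
(a(46) + g(-58, -55)) + P(k) = (-5*46 - ½*(-58)) + (2 + (99/100)²) = (-230 + 29) + (2 + 9801/10000) = -201 + 29801/10000 = -1980199/10000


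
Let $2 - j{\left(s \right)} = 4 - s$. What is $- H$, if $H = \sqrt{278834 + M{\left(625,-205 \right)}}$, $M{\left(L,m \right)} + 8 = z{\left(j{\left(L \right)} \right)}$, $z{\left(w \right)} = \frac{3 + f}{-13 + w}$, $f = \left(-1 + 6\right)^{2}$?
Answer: $- \frac{2 \sqrt{6484448230}}{305} \approx -528.04$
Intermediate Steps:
$j{\left(s \right)} = -2 + s$ ($j{\left(s \right)} = 2 - \left(4 - s\right) = 2 + \left(-4 + s\right) = -2 + s$)
$f = 25$ ($f = 5^{2} = 25$)
$z{\left(w \right)} = \frac{28}{-13 + w}$ ($z{\left(w \right)} = \frac{3 + 25}{-13 + w} = \frac{28}{-13 + w}$)
$M{\left(L,m \right)} = -8 + \frac{28}{-15 + L}$ ($M{\left(L,m \right)} = -8 + \frac{28}{-13 + \left(-2 + L\right)} = -8 + \frac{28}{-15 + L}$)
$H = \frac{2 \sqrt{6484448230}}{305}$ ($H = \sqrt{278834 + \frac{4 \left(37 - 1250\right)}{-15 + 625}} = \sqrt{278834 + \frac{4 \left(37 - 1250\right)}{610}} = \sqrt{278834 + 4 \cdot \frac{1}{610} \left(-1213\right)} = \sqrt{278834 - \frac{2426}{305}} = \sqrt{\frac{85041944}{305}} = \frac{2 \sqrt{6484448230}}{305} \approx 528.04$)
$- H = - \frac{2 \sqrt{6484448230}}{305}$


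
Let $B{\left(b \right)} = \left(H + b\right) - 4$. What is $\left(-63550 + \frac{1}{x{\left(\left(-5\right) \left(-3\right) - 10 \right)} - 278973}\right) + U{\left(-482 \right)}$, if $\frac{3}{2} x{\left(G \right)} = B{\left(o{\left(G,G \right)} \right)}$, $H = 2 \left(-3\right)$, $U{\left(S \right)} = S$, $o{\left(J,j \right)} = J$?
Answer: $- \frac{53590237731}{836929} \approx -64032.0$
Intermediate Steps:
$H = -6$
$B{\left(b \right)} = -10 + b$ ($B{\left(b \right)} = \left(-6 + b\right) - 4 = -10 + b$)
$x{\left(G \right)} = - \frac{20}{3} + \frac{2 G}{3}$ ($x{\left(G \right)} = \frac{2 \left(-10 + G\right)}{3} = - \frac{20}{3} + \frac{2 G}{3}$)
$\left(-63550 + \frac{1}{x{\left(\left(-5\right) \left(-3\right) - 10 \right)} - 278973}\right) + U{\left(-482 \right)} = \left(-63550 + \frac{1}{\left(- \frac{20}{3} + \frac{2 \left(\left(-5\right) \left(-3\right) - 10\right)}{3}\right) - 278973}\right) - 482 = \left(-63550 + \frac{1}{\left(- \frac{20}{3} + \frac{2 \left(15 - 10\right)}{3}\right) - 278973}\right) - 482 = \left(-63550 + \frac{1}{\left(- \frac{20}{3} + \frac{2}{3} \cdot 5\right) - 278973}\right) - 482 = \left(-63550 + \frac{1}{\left(- \frac{20}{3} + \frac{10}{3}\right) - 278973}\right) - 482 = \left(-63550 + \frac{1}{- \frac{10}{3} - 278973}\right) - 482 = \left(-63550 + \frac{1}{- \frac{836929}{3}}\right) - 482 = \left(-63550 - \frac{3}{836929}\right) - 482 = - \frac{53186837953}{836929} - 482 = - \frac{53590237731}{836929}$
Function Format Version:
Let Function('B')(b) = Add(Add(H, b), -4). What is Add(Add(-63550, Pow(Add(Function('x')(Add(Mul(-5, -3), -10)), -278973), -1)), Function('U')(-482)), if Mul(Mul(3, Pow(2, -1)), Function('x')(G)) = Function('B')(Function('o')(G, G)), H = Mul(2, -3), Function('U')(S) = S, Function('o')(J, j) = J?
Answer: Rational(-53590237731, 836929) ≈ -64032.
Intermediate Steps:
H = -6
Function('B')(b) = Add(-10, b) (Function('B')(b) = Add(Add(-6, b), -4) = Add(-10, b))
Function('x')(G) = Add(Rational(-20, 3), Mul(Rational(2, 3), G)) (Function('x')(G) = Mul(Rational(2, 3), Add(-10, G)) = Add(Rational(-20, 3), Mul(Rational(2, 3), G)))
Add(Add(-63550, Pow(Add(Function('x')(Add(Mul(-5, -3), -10)), -278973), -1)), Function('U')(-482)) = Add(Add(-63550, Pow(Add(Add(Rational(-20, 3), Mul(Rational(2, 3), Add(Mul(-5, -3), -10))), -278973), -1)), -482) = Add(Add(-63550, Pow(Add(Add(Rational(-20, 3), Mul(Rational(2, 3), Add(15, -10))), -278973), -1)), -482) = Add(Add(-63550, Pow(Add(Add(Rational(-20, 3), Mul(Rational(2, 3), 5)), -278973), -1)), -482) = Add(Add(-63550, Pow(Add(Add(Rational(-20, 3), Rational(10, 3)), -278973), -1)), -482) = Add(Add(-63550, Pow(Add(Rational(-10, 3), -278973), -1)), -482) = Add(Add(-63550, Pow(Rational(-836929, 3), -1)), -482) = Add(Add(-63550, Rational(-3, 836929)), -482) = Add(Rational(-53186837953, 836929), -482) = Rational(-53590237731, 836929)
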